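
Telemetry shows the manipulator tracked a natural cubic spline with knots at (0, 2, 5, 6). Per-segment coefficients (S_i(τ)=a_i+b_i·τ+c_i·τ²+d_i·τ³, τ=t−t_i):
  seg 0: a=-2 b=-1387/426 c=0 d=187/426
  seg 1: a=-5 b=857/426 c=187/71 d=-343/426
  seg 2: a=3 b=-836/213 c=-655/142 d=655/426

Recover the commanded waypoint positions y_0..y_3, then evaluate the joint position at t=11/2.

y_0=-2 y_1=-5 y_2=3 y_3=-4
S(11/2) = 87/1136

y_0 = S_0(0) = a_0 = -2
y_1 = S_1(0) = a_1 = -5
y_2 = S_2(0) = a_2 = 3
y_3 = S_2(1) = -4
t_q=11/2 is in segment 2 (τ=1/2); S_2(τ)=87/1136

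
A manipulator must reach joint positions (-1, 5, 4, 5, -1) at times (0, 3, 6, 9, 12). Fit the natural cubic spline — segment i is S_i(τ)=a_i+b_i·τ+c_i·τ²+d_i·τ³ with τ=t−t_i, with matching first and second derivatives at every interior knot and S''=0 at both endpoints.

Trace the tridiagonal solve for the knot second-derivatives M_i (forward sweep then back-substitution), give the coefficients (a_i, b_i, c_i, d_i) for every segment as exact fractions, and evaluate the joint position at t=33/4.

  seg 0: a=-1 b=19/7 c=0 d=-5/63
  seg 1: a=5 b=4/7 c=-5/7 d=26/189
  seg 2: a=4 b=0 c=11/21 d=-26/189
  seg 3: a=5 b=-4/7 c=-5/7 d=5/63
S(33/4) = 1139/224

Δ: Δ0=2, Δ1=-1/3, Δ2=1/3, Δ3=-2
row 1: diag=12, rhs=-14; c'=1/4, d'=-7/6
row 2: denom=12−3·1/4=45/4; d'=(4−3·-7/6)/(45/4)=2/3
row 3: denom=12−3·4/15=56/5; d'=(-14−3·2/3)/(56/5)=-10/7
back: M3=-10/7
back: M2=2/3−4/15·-10/7=22/21
back: M1=-7/6−1/4·22/21=-10/7
M: M0=0, M1=-10/7, M2=22/21, M3=-10/7, M4=0
seg 0: a=-1, c=M0/2=0, d=(M1−M0)/(6·3)=-5/63, b=Δ0−h0·(2M0+M1)/6=19/7
seg 1: a=5, c=M1/2=-5/7, d=(M2−M1)/(6·3)=26/189, b=Δ1−h1·(2M1+M2)/6=4/7
seg 2: a=4, c=M2/2=11/21, d=(M3−M2)/(6·3)=-26/189, b=Δ2−h2·(2M2+M3)/6=0
seg 3: a=5, c=M3/2=-5/7, d=(M4−M3)/(6·3)=5/63, b=Δ3−h3·(2M3+M4)/6=-4/7
t_q=33/4 → seg 2, τ=9/4; S=4+0·τ+11/21·τ²+-26/189·τ³=1139/224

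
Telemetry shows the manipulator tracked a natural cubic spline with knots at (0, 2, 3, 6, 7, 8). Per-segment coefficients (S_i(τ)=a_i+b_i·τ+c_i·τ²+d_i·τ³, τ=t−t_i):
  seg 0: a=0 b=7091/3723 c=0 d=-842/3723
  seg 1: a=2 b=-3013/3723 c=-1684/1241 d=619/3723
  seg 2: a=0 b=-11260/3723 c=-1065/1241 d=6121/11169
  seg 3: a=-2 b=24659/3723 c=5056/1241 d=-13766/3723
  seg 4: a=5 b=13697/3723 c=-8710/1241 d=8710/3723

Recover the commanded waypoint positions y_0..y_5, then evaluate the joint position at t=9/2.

y_0=0 y_1=2 y_2=0 y_3=-2 y_4=5 y_5=4
S(9/2) = -45847/9928

y_0 = S_0(0) = a_0 = 0
y_1 = S_1(0) = a_1 = 2
y_2 = S_2(0) = a_2 = 0
y_3 = S_3(0) = a_3 = -2
y_4 = S_4(0) = a_4 = 5
y_5 = S_4(1) = 4
t_q=9/2 is in segment 2 (τ=3/2); S_2(τ)=-45847/9928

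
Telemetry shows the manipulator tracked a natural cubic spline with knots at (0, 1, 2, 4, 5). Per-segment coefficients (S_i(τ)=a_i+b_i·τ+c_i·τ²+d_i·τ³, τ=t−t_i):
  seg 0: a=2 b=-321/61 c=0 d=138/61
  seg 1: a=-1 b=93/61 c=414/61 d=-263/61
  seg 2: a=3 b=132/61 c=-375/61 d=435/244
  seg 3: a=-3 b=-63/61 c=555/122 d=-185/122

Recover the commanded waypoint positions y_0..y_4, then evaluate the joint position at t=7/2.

y_0 = S_0(0) = a_0 = 2
y_1 = S_1(0) = a_1 = -1
y_2 = S_2(0) = a_2 = 3
y_3 = S_3(0) = a_3 = -3
y_4 = S_3(1) = -1
t_q=7/2 is in segment 2 (τ=3/2); S_2(τ)=-3063/1952

y_0=2 y_1=-1 y_2=3 y_3=-3 y_4=-1
S(7/2) = -3063/1952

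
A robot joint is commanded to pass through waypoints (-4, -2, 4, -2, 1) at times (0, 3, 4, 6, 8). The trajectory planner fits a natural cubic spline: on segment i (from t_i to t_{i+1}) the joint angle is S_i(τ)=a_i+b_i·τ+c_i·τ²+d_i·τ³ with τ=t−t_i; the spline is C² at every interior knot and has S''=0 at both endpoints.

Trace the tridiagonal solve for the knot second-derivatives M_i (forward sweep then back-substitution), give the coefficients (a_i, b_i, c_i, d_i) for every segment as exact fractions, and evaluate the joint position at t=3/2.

  seg 0: a=-4 b=-2153/1032 c=0 d=947/3096
  seg 1: a=-2 b=3185/516 c=947/344 d=-3019/1032
  seg 2: a=4 b=2995/1032 c=-259/43 d=6341/4128
  seg 3: a=-2 b=-1423/516 c=2197/688 d=-2197/4128
S(3/2) = -16779/2752

Δ: Δ0=2/3, Δ1=6, Δ2=-3, Δ3=3/2
row 1: diag=8, rhs=32; c'=1/8, d'=4
row 2: denom=6−1·1/8=47/8; d'=(-54−1·4)/(47/8)=-464/47
row 3: denom=8−2·16/47=344/47; d'=(27−2·-464/47)/(344/47)=2197/344
back: M3=2197/344
back: M2=-464/47−16/47·2197/344=-518/43
back: M1=4−1/8·-518/43=947/172
M: M0=0, M1=947/172, M2=-518/43, M3=2197/344, M4=0
seg 0: a=-4, c=M0/2=0, d=(M1−M0)/(6·3)=947/3096, b=Δ0−h0·(2M0+M1)/6=-2153/1032
seg 1: a=-2, c=M1/2=947/344, d=(M2−M1)/(6·1)=-3019/1032, b=Δ1−h1·(2M1+M2)/6=3185/516
seg 2: a=4, c=M2/2=-259/43, d=(M3−M2)/(6·2)=6341/4128, b=Δ2−h2·(2M2+M3)/6=2995/1032
seg 3: a=-2, c=M3/2=2197/688, d=(M4−M3)/(6·2)=-2197/4128, b=Δ3−h3·(2M3+M4)/6=-1423/516
t_q=3/2 → seg 0, τ=3/2; S=-4+-2153/1032·τ+0·τ²+947/3096·τ³=-16779/2752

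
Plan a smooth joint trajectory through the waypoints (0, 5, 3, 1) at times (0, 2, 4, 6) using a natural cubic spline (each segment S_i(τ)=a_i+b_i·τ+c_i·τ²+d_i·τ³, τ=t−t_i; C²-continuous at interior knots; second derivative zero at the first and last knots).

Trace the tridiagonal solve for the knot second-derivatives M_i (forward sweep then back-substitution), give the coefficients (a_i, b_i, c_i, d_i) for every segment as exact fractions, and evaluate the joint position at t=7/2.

  seg 0: a=0 b=103/30 c=0 d=-7/30
  seg 1: a=5 b=19/30 c=-7/5 d=7/24
  seg 2: a=3 b=-22/15 c=7/20 d=-7/120
S(7/2) = 1211/320

Δ: Δ0=5/2, Δ1=-1, Δ2=-1
row 1: diag=8, rhs=-21; c'=1/4, d'=-21/8
row 2: denom=8−2·1/4=15/2; d'=(0−2·-21/8)/(15/2)=7/10
back: M2=7/10
back: M1=-21/8−1/4·7/10=-14/5
M: M0=0, M1=-14/5, M2=7/10, M3=0
seg 0: a=0, c=M0/2=0, d=(M1−M0)/(6·2)=-7/30, b=Δ0−h0·(2M0+M1)/6=103/30
seg 1: a=5, c=M1/2=-7/5, d=(M2−M1)/(6·2)=7/24, b=Δ1−h1·(2M1+M2)/6=19/30
seg 2: a=3, c=M2/2=7/20, d=(M3−M2)/(6·2)=-7/120, b=Δ2−h2·(2M2+M3)/6=-22/15
t_q=7/2 → seg 1, τ=3/2; S=5+19/30·τ+-7/5·τ²+7/24·τ³=1211/320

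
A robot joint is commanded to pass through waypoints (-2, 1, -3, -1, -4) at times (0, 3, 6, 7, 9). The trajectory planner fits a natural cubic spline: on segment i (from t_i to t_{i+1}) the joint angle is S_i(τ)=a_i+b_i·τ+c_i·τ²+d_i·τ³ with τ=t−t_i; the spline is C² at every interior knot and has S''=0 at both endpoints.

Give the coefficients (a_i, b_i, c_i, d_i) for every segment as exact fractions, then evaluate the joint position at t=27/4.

Δ: Δ0=1, Δ1=-4/3, Δ2=2, Δ3=-3/2
row 1: diag=12, rhs=-14; c'=1/4, d'=-7/6
row 2: denom=8−3·1/4=29/4; d'=(20−3·-7/6)/(29/4)=94/29
row 3: denom=6−1·4/29=170/29; d'=(-21−1·94/29)/(170/29)=-703/170
back: M3=-703/170
back: M2=94/29−4/29·-703/170=324/85
back: M1=-7/6−1/4·324/85=-1081/510
M: M0=0, M1=-1081/510, M2=324/85, M3=-703/170, M4=0
seg 0: a=-2, c=M0/2=0, d=(M1−M0)/(6·3)=-1081/9180, b=Δ0−h0·(2M0+M1)/6=2101/1020
seg 1: a=1, c=M1/2=-1081/1020, d=(M2−M1)/(6·3)=605/1836, b=Δ1−h1·(2M1+M2)/6=-571/510
seg 2: a=-3, c=M2/2=162/85, d=(M3−M2)/(6·1)=-1351/1020, b=Δ2−h2·(2M2+M3)/6=1447/1020
seg 3: a=-1, c=M3/2=-703/340, d=(M4−M3)/(6·2)=703/2040, b=Δ3−h3·(2M3+M4)/6=641/510
t_q=27/4 → seg 2, τ=3/4; S=-3+1447/1020·τ+162/85·τ²+-1351/1020·τ³=-30959/21760

  seg 0: a=-2 b=2101/1020 c=0 d=-1081/9180
  seg 1: a=1 b=-571/510 c=-1081/1020 d=605/1836
  seg 2: a=-3 b=1447/1020 c=162/85 d=-1351/1020
  seg 3: a=-1 b=641/510 c=-703/340 d=703/2040
S(27/4) = -30959/21760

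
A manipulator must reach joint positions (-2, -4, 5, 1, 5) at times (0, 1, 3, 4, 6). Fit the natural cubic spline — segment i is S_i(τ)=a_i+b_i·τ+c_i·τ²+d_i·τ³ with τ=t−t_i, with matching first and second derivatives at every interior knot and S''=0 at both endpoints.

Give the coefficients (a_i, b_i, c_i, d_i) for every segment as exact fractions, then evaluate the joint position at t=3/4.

  seg 0: a=-2 b=-1427/372 c=0 d=683/372
  seg 1: a=-4 b=311/186 c=683/124 d=-1523/744
  seg 2: a=5 b=-80/93 c=-210/31 d=338/93
  seg 3: a=1 b=-326/93 c=128/31 d=-64/93
S(3/4) = -32557/7936

Δ: Δ0=-2, Δ1=9/2, Δ2=-4, Δ3=2
row 1: diag=6, rhs=39; c'=1/3, d'=13/2
row 2: denom=6−2·1/3=16/3; d'=(-51−2·13/2)/(16/3)=-12
row 3: denom=6−1·3/16=93/16; d'=(36−1·-12)/(93/16)=256/31
back: M3=256/31
back: M2=-12−3/16·256/31=-420/31
back: M1=13/2−1/3·-420/31=683/62
M: M0=0, M1=683/62, M2=-420/31, M3=256/31, M4=0
seg 0: a=-2, c=M0/2=0, d=(M1−M0)/(6·1)=683/372, b=Δ0−h0·(2M0+M1)/6=-1427/372
seg 1: a=-4, c=M1/2=683/124, d=(M2−M1)/(6·2)=-1523/744, b=Δ1−h1·(2M1+M2)/6=311/186
seg 2: a=5, c=M2/2=-210/31, d=(M3−M2)/(6·1)=338/93, b=Δ2−h2·(2M2+M3)/6=-80/93
seg 3: a=1, c=M3/2=128/31, d=(M4−M3)/(6·2)=-64/93, b=Δ3−h3·(2M3+M4)/6=-326/93
t_q=3/4 → seg 0, τ=3/4; S=-2+-1427/372·τ+0·τ²+683/372·τ³=-32557/7936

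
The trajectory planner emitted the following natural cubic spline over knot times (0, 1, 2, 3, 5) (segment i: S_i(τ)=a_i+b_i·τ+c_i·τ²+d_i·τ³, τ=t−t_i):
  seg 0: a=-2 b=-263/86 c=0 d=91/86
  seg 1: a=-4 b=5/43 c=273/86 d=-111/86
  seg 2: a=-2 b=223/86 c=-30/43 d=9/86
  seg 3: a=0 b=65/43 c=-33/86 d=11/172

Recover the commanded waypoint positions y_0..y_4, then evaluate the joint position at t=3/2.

y_0=-2 y_1=-4 y_2=-2 y_3=0 y_4=2
S(3/2) = -2277/688

y_0 = S_0(0) = a_0 = -2
y_1 = S_1(0) = a_1 = -4
y_2 = S_2(0) = a_2 = -2
y_3 = S_3(0) = a_3 = 0
y_4 = S_3(2) = 2
t_q=3/2 is in segment 1 (τ=1/2); S_1(τ)=-2277/688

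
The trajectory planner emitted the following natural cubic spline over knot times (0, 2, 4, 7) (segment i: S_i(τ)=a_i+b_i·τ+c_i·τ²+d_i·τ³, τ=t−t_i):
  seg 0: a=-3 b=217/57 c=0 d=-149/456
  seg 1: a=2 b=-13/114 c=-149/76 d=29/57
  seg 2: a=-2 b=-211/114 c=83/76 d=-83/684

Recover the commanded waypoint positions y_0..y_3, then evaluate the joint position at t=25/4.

y_0 = S_0(0) = a_0 = -3
y_1 = S_1(0) = a_1 = 2
y_2 = S_2(0) = a_2 = -2
y_3 = S_2(3) = -1
t_q=25/4 is in segment 2 (τ=9/4); S_2(τ)=-9815/4864

y_0=-3 y_1=2 y_2=-2 y_3=-1
S(25/4) = -9815/4864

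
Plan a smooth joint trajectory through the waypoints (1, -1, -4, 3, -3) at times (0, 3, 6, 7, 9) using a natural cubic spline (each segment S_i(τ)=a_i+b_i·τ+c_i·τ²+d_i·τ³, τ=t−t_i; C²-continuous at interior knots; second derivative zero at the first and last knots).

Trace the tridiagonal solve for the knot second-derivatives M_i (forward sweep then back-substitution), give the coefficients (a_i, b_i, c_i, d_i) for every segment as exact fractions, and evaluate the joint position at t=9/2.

  seg 0: a=1 b=229/510 c=0 d=-569/4590
  seg 1: a=-1 b=-739/255 c=-569/510 d=535/918
  seg 2: a=-4 b=3133/510 c=351/85 d=-1669/510
  seg 3: a=3 b=1169/255 c=-967/170 d=967/1020
S(9/2) = -8011/1360

Δ: Δ0=-2/3, Δ1=-1, Δ2=7, Δ3=-3
row 1: diag=12, rhs=-2; c'=1/4, d'=-1/6
row 2: denom=8−3·1/4=29/4; d'=(48−3·-1/6)/(29/4)=194/29
row 3: denom=6−1·4/29=170/29; d'=(-60−1·194/29)/(170/29)=-967/85
back: M3=-967/85
back: M2=194/29−4/29·-967/85=702/85
back: M1=-1/6−1/4·702/85=-569/255
M: M0=0, M1=-569/255, M2=702/85, M3=-967/85, M4=0
seg 0: a=1, c=M0/2=0, d=(M1−M0)/(6·3)=-569/4590, b=Δ0−h0·(2M0+M1)/6=229/510
seg 1: a=-1, c=M1/2=-569/510, d=(M2−M1)/(6·3)=535/918, b=Δ1−h1·(2M1+M2)/6=-739/255
seg 2: a=-4, c=M2/2=351/85, d=(M3−M2)/(6·1)=-1669/510, b=Δ2−h2·(2M2+M3)/6=3133/510
seg 3: a=3, c=M3/2=-967/170, d=(M4−M3)/(6·2)=967/1020, b=Δ3−h3·(2M3+M4)/6=1169/255
t_q=9/2 → seg 1, τ=3/2; S=-1+-739/255·τ+-569/510·τ²+535/918·τ³=-8011/1360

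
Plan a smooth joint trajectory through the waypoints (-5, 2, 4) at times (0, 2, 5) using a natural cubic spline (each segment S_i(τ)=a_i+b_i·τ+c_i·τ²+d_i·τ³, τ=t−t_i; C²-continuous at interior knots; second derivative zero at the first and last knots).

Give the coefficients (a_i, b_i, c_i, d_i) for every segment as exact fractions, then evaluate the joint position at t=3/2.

Δ: Δ0=7/2, Δ1=2/3
row 1: diag=10, rhs=-17; c'=3/10, d'=-17/10
back: M1=-17/10
M: M0=0, M1=-17/10, M2=0
seg 0: a=-5, c=M0/2=0, d=(M1−M0)/(6·2)=-17/120, b=Δ0−h0·(2M0+M1)/6=61/15
seg 1: a=2, c=M1/2=-17/20, d=(M2−M1)/(6·3)=17/180, b=Δ1−h1·(2M1+M2)/6=71/30
t_q=3/2 → seg 0, τ=3/2; S=-5+61/15·τ+0·τ²+-17/120·τ³=199/320

  seg 0: a=-5 b=61/15 c=0 d=-17/120
  seg 1: a=2 b=71/30 c=-17/20 d=17/180
S(3/2) = 199/320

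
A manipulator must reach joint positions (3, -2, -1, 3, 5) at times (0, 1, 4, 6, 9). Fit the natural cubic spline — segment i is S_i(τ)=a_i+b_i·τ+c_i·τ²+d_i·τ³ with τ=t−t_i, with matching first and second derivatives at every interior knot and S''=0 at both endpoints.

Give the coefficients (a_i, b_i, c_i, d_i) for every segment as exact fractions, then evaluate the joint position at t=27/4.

  seg 0: a=3 b=-1922/339 c=0 d=227/339
  seg 1: a=-2 b=-1241/339 c=227/113 d=-689/3051
  seg 2: a=-1 b=778/339 c=-8/339 d=-7/113
  seg 3: a=3 b=494/339 c=-134/339 d=134/3051
S(27/4) = 14063/3616

Δ: Δ0=-5, Δ1=1/3, Δ2=2, Δ3=2/3
row 1: diag=8, rhs=32; c'=3/8, d'=4
row 2: denom=10−3·3/8=71/8; d'=(10−3·4)/(71/8)=-16/71
row 3: denom=10−2·16/71=678/71; d'=(-8−2·-16/71)/(678/71)=-268/339
back: M3=-268/339
back: M2=-16/71−16/71·-268/339=-16/339
back: M1=4−3/8·-16/339=454/113
M: M0=0, M1=454/113, M2=-16/339, M3=-268/339, M4=0
seg 0: a=3, c=M0/2=0, d=(M1−M0)/(6·1)=227/339, b=Δ0−h0·(2M0+M1)/6=-1922/339
seg 1: a=-2, c=M1/2=227/113, d=(M2−M1)/(6·3)=-689/3051, b=Δ1−h1·(2M1+M2)/6=-1241/339
seg 2: a=-1, c=M2/2=-8/339, d=(M3−M2)/(6·2)=-7/113, b=Δ2−h2·(2M2+M3)/6=778/339
seg 3: a=3, c=M3/2=-134/339, d=(M4−M3)/(6·3)=134/3051, b=Δ3−h3·(2M3+M4)/6=494/339
t_q=27/4 → seg 3, τ=3/4; S=3+494/339·τ+-134/339·τ²+134/3051·τ³=14063/3616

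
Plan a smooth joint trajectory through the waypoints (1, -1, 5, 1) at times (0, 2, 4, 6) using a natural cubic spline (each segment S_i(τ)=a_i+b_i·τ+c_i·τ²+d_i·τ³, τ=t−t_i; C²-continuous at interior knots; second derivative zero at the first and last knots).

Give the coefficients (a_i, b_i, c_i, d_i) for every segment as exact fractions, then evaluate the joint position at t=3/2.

Δ: Δ0=-1, Δ1=3, Δ2=-2
row 1: diag=8, rhs=24; c'=1/4, d'=3
row 2: denom=8−2·1/4=15/2; d'=(-30−2·3)/(15/2)=-24/5
back: M2=-24/5
back: M1=3−1/4·-24/5=21/5
M: M0=0, M1=21/5, M2=-24/5, M3=0
seg 0: a=1, c=M0/2=0, d=(M1−M0)/(6·2)=7/20, b=Δ0−h0·(2M0+M1)/6=-12/5
seg 1: a=-1, c=M1/2=21/10, d=(M2−M1)/(6·2)=-3/4, b=Δ1−h1·(2M1+M2)/6=9/5
seg 2: a=5, c=M2/2=-12/5, d=(M3−M2)/(6·2)=2/5, b=Δ2−h2·(2M2+M3)/6=6/5
t_q=3/2 → seg 0, τ=3/2; S=1+-12/5·τ+0·τ²+7/20·τ³=-227/160

  seg 0: a=1 b=-12/5 c=0 d=7/20
  seg 1: a=-1 b=9/5 c=21/10 d=-3/4
  seg 2: a=5 b=6/5 c=-12/5 d=2/5
S(3/2) = -227/160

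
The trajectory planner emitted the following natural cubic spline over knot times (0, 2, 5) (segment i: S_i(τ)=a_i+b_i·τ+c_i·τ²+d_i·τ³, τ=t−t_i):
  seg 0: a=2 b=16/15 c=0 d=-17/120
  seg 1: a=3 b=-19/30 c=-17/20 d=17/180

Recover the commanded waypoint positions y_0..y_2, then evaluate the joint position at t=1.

y_0=2 y_1=3 y_2=-4
S(1) = 117/40

y_0 = S_0(0) = a_0 = 2
y_1 = S_1(0) = a_1 = 3
y_2 = S_1(3) = -4
t_q=1 is in segment 0 (τ=1); S_0(τ)=117/40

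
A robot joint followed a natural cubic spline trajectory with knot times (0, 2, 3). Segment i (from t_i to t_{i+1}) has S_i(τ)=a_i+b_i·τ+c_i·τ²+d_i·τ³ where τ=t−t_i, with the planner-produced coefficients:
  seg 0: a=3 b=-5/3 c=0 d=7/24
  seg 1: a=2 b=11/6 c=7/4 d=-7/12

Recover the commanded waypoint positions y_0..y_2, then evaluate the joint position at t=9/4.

y_0=3 y_1=2 y_2=5
S(9/4) = 655/256

y_0 = S_0(0) = a_0 = 3
y_1 = S_1(0) = a_1 = 2
y_2 = S_1(1) = 5
t_q=9/4 is in segment 1 (τ=1/4); S_1(τ)=655/256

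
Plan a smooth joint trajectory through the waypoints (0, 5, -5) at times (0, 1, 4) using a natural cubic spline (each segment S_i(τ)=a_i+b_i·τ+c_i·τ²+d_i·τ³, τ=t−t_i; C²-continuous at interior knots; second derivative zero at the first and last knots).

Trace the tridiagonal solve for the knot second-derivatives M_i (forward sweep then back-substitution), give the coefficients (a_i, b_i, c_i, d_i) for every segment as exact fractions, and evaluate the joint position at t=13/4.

  seg 0: a=0 b=145/24 c=0 d=-25/24
  seg 1: a=5 b=35/12 c=-25/8 d=25/72
S(13/4) = -155/512

Δ: Δ0=5, Δ1=-10/3
row 1: diag=8, rhs=-50; c'=3/8, d'=-25/4
back: M1=-25/4
M: M0=0, M1=-25/4, M2=0
seg 0: a=0, c=M0/2=0, d=(M1−M0)/(6·1)=-25/24, b=Δ0−h0·(2M0+M1)/6=145/24
seg 1: a=5, c=M1/2=-25/8, d=(M2−M1)/(6·3)=25/72, b=Δ1−h1·(2M1+M2)/6=35/12
t_q=13/4 → seg 1, τ=9/4; S=5+35/12·τ+-25/8·τ²+25/72·τ³=-155/512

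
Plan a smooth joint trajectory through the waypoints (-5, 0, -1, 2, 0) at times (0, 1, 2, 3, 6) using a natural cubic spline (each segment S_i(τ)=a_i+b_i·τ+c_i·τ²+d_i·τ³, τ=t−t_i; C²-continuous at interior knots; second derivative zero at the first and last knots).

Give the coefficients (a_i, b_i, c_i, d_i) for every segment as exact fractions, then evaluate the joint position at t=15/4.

  seg 0: a=-5 b=2405/348 c=0 d=-665/348
  seg 1: a=0 b=205/174 c=-665/116 d=1237/348
  seg 2: a=-1 b=131/348 c=143/29 d=-803/348
  seg 3: a=2 b=577/174 c=-231/116 d=77/348
S(15/4) = 25689/7424

Δ: Δ0=5, Δ1=-1, Δ2=3, Δ3=-2/3
row 1: diag=4, rhs=-36; c'=1/4, d'=-9
row 2: denom=4−1·1/4=15/4; d'=(24−1·-9)/(15/4)=44/5
row 3: denom=8−1·4/15=116/15; d'=(-22−1·44/5)/(116/15)=-231/58
back: M3=-231/58
back: M2=44/5−4/15·-231/58=286/29
back: M1=-9−1/4·286/29=-665/58
M: M0=0, M1=-665/58, M2=286/29, M3=-231/58, M4=0
seg 0: a=-5, c=M0/2=0, d=(M1−M0)/(6·1)=-665/348, b=Δ0−h0·(2M0+M1)/6=2405/348
seg 1: a=0, c=M1/2=-665/116, d=(M2−M1)/(6·1)=1237/348, b=Δ1−h1·(2M1+M2)/6=205/174
seg 2: a=-1, c=M2/2=143/29, d=(M3−M2)/(6·1)=-803/348, b=Δ2−h2·(2M2+M3)/6=131/348
seg 3: a=2, c=M3/2=-231/116, d=(M4−M3)/(6·3)=77/348, b=Δ3−h3·(2M3+M4)/6=577/174
t_q=15/4 → seg 3, τ=3/4; S=2+577/174·τ+-231/116·τ²+77/348·τ³=25689/7424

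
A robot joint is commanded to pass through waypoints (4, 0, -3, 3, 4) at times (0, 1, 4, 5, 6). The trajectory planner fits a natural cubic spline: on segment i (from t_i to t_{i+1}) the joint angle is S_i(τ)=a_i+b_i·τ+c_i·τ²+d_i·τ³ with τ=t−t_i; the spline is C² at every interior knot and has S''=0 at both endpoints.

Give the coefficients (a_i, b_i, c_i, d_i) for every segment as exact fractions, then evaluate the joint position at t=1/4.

  seg 0: a=4 b=-421/106 c=0 d=-3/106
  seg 1: a=0 b=-215/53 c=-9/106 d=39/106
  seg 2: a=-3 b=569/106 c=171/53 d=-275/106
  seg 3: a=3 b=214/53 c=-483/106 d=161/106
S(1/4) = 20397/6784

Δ: Δ0=-4, Δ1=-1, Δ2=6, Δ3=1
row 1: diag=8, rhs=18; c'=3/8, d'=9/4
row 2: denom=8−3·3/8=55/8; d'=(42−3·9/4)/(55/8)=282/55
row 3: denom=4−1·8/55=212/55; d'=(-30−1·282/55)/(212/55)=-483/53
back: M3=-483/53
back: M2=282/55−8/55·-483/53=342/53
back: M1=9/4−3/8·342/53=-9/53
M: M0=0, M1=-9/53, M2=342/53, M3=-483/53, M4=0
seg 0: a=4, c=M0/2=0, d=(M1−M0)/(6·1)=-3/106, b=Δ0−h0·(2M0+M1)/6=-421/106
seg 1: a=0, c=M1/2=-9/106, d=(M2−M1)/(6·3)=39/106, b=Δ1−h1·(2M1+M2)/6=-215/53
seg 2: a=-3, c=M2/2=171/53, d=(M3−M2)/(6·1)=-275/106, b=Δ2−h2·(2M2+M3)/6=569/106
seg 3: a=3, c=M3/2=-483/106, d=(M4−M3)/(6·1)=161/106, b=Δ3−h3·(2M3+M4)/6=214/53
t_q=1/4 → seg 0, τ=1/4; S=4+-421/106·τ+0·τ²+-3/106·τ³=20397/6784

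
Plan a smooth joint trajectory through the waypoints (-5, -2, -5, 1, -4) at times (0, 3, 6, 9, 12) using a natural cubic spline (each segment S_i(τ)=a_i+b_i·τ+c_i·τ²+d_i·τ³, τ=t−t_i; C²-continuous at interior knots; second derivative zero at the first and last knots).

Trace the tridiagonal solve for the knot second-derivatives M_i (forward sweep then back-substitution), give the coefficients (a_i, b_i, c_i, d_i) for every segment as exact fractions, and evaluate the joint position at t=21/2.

Δ: Δ0=1, Δ1=-1, Δ2=2, Δ3=-5/3
row 1: diag=12, rhs=-12; c'=1/4, d'=-1
row 2: denom=12−3·1/4=45/4; d'=(18−3·-1)/(45/4)=28/15
row 3: denom=12−3·4/15=56/5; d'=(-22−3·28/15)/(56/5)=-69/28
back: M3=-69/28
back: M2=28/15−4/15·-69/28=53/21
back: M1=-1−1/4·53/21=-137/84
M: M0=0, M1=-137/84, M2=53/21, M3=-69/28, M4=0
seg 0: a=-5, c=M0/2=0, d=(M1−M0)/(6·3)=-137/1512, b=Δ0−h0·(2M0+M1)/6=305/168
seg 1: a=-2, c=M1/2=-137/168, d=(M2−M1)/(6·3)=349/1512, b=Δ1−h1·(2M1+M2)/6=-53/84
seg 2: a=-5, c=M2/2=53/42, d=(M3−M2)/(6·3)=-419/1512, b=Δ2−h2·(2M2+M3)/6=17/24
seg 3: a=1, c=M3/2=-69/56, d=(M4−M3)/(6·3)=23/168, b=Δ3−h3·(2M3+M4)/6=67/84
t_q=21/2 → seg 3, τ=3/2; S=1+67/84·τ+-69/56·τ²+23/168·τ³=-51/448

  seg 0: a=-5 b=305/168 c=0 d=-137/1512
  seg 1: a=-2 b=-53/84 c=-137/168 d=349/1512
  seg 2: a=-5 b=17/24 c=53/42 d=-419/1512
  seg 3: a=1 b=67/84 c=-69/56 d=23/168
S(21/2) = -51/448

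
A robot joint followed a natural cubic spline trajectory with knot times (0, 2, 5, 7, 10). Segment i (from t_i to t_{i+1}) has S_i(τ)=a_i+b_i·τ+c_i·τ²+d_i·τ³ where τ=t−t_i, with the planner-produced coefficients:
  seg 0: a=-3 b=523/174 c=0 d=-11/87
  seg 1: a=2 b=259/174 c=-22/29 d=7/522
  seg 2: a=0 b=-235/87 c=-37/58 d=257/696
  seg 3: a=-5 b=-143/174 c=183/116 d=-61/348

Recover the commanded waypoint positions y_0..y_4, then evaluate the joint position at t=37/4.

y_0 = S_0(0) = a_0 = -3
y_1 = S_1(0) = a_1 = 2
y_2 = S_2(0) = a_2 = 0
y_3 = S_3(0) = a_3 = -5
y_4 = S_3(3) = 2
t_q=37/4 is in segment 3 (τ=9/4); S_3(τ)=-6379/7424

y_0=-3 y_1=2 y_2=0 y_3=-5 y_4=2
S(37/4) = -6379/7424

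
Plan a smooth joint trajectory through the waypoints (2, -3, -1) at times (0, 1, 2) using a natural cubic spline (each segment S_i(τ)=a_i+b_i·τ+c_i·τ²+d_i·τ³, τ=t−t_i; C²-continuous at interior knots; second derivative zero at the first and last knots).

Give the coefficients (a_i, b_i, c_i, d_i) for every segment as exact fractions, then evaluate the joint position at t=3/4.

  seg 0: a=2 b=-27/4 c=0 d=7/4
  seg 1: a=-3 b=-3/2 c=21/4 d=-7/4
S(3/4) = -595/256

Δ: Δ0=-5, Δ1=2
row 1: diag=4, rhs=42; c'=1/4, d'=21/2
back: M1=21/2
M: M0=0, M1=21/2, M2=0
seg 0: a=2, c=M0/2=0, d=(M1−M0)/(6·1)=7/4, b=Δ0−h0·(2M0+M1)/6=-27/4
seg 1: a=-3, c=M1/2=21/4, d=(M2−M1)/(6·1)=-7/4, b=Δ1−h1·(2M1+M2)/6=-3/2
t_q=3/4 → seg 0, τ=3/4; S=2+-27/4·τ+0·τ²+7/4·τ³=-595/256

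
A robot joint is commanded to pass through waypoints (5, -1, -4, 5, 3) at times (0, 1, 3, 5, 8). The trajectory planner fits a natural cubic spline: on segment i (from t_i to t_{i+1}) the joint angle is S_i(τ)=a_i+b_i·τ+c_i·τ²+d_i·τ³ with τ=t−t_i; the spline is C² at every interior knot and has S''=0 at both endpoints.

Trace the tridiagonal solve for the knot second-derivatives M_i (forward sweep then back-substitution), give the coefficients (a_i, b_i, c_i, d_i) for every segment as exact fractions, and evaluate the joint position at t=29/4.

Δ: Δ0=-6, Δ1=-3/2, Δ2=9/2, Δ3=-2/3
row 1: diag=6, rhs=27; c'=1/3, d'=9/2
row 2: denom=8−2·1/3=22/3; d'=(36−2·9/2)/(22/3)=81/22
row 3: denom=10−2·3/11=104/11; d'=(-31−2·81/22)/(104/11)=-211/52
back: M3=-211/52
back: M2=81/22−3/11·-211/52=249/52
back: M1=9/2−1/3·249/52=151/52
M: M0=0, M1=151/52, M2=249/52, M3=-211/52, M4=0
seg 0: a=5, c=M0/2=0, d=(M1−M0)/(6·1)=151/312, b=Δ0−h0·(2M0+M1)/6=-2023/312
seg 1: a=-1, c=M1/2=151/104, d=(M2−M1)/(6·2)=49/312, b=Δ1−h1·(2M1+M2)/6=-785/156
seg 2: a=-4, c=M2/2=249/104, d=(M3−M2)/(6·2)=-115/156, b=Δ2−h2·(2M2+M3)/6=415/156
seg 3: a=5, c=M3/2=-211/104, d=(M4−M3)/(6·3)=211/936, b=Δ3−h3·(2M3+M4)/6=529/156
t_q=29/4 → seg 3, τ=9/4; S=5+529/156·τ+-211/104·τ²+211/936·τ³=32791/6656

  seg 0: a=5 b=-2023/312 c=0 d=151/312
  seg 1: a=-1 b=-785/156 c=151/104 d=49/312
  seg 2: a=-4 b=415/156 c=249/104 d=-115/156
  seg 3: a=5 b=529/156 c=-211/104 d=211/936
S(29/4) = 32791/6656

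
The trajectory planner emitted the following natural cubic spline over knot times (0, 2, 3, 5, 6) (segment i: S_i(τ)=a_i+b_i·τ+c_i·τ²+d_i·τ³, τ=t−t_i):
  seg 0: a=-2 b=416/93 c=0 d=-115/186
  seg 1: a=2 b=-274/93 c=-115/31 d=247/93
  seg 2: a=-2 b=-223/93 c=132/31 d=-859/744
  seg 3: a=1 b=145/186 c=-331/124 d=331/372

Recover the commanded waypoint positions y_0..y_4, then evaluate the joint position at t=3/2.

y_0 = S_0(0) = a_0 = -2
y_1 = S_1(0) = a_1 = 2
y_2 = S_2(0) = a_2 = -2
y_3 = S_3(0) = a_3 = 1
y_4 = S_3(1) = 0
t_q=3/2 is in segment 0 (τ=3/2); S_0(τ)=1301/496

y_0=-2 y_1=2 y_2=-2 y_3=1 y_4=0
S(3/2) = 1301/496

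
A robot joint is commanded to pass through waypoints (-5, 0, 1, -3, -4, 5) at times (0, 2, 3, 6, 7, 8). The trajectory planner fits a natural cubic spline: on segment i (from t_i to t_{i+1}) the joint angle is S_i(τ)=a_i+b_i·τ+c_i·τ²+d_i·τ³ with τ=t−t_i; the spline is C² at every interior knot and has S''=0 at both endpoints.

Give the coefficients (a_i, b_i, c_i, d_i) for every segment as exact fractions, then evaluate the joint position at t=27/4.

Δ: Δ0=5/2, Δ1=1, Δ2=-4/3, Δ3=-1, Δ4=9
row 1: diag=6, rhs=-9; c'=1/6, d'=-3/2
row 2: denom=8−1·1/6=47/6; d'=(-14−1·-3/2)/(47/6)=-75/47
row 3: denom=8−3·18/47=322/47; d'=(2−3·-75/47)/(322/47)=319/322
row 4: denom=4−1·47/322=1241/322; d'=(60−1·319/322)/(1241/322)=19001/1241
back: M4=19001/1241
back: M3=319/322−47/322·19001/1241=-1544/1241
back: M2=-75/47−18/47·-1544/1241=-1389/1241
back: M1=-3/2−1/6·-1389/1241=-1630/1241
M: M0=0, M1=-1630/1241, M2=-1389/1241, M3=-1544/1241, M4=19001/1241, M5=0
seg 0: a=-5, c=M0/2=0, d=(M1−M0)/(6·2)=-815/7446, b=Δ0−h0·(2M0+M1)/6=21875/7446
seg 1: a=0, c=M1/2=-815/1241, d=(M2−M1)/(6·1)=241/7446, b=Δ1−h1·(2M1+M2)/6=12095/7446
seg 2: a=1, c=M2/2=-1389/2482, d=(M3−M2)/(6·3)=-155/22338, b=Δ2−h2·(2M2+M3)/6=1519/3723
seg 3: a=-3, c=M3/2=-772/1241, d=(M4−M3)/(6·1)=20545/7446, b=Δ3−h3·(2M3+M4)/6=-23359/7446
seg 4: a=-4, c=M4/2=19001/2482, d=(M5−M4)/(6·1)=-19001/7446, b=Δ4−h4·(2M4+M5)/6=14506/3723
t_q=27/4 → seg 3, τ=3/4; S=-3+-23359/7446·τ+-772/1241·τ²+20545/7446·τ³=-720967/158848

  seg 0: a=-5 b=21875/7446 c=0 d=-815/7446
  seg 1: a=0 b=12095/7446 c=-815/1241 d=241/7446
  seg 2: a=1 b=1519/3723 c=-1389/2482 d=-155/22338
  seg 3: a=-3 b=-23359/7446 c=-772/1241 d=20545/7446
  seg 4: a=-4 b=14506/3723 c=19001/2482 d=-19001/7446
S(27/4) = -720967/158848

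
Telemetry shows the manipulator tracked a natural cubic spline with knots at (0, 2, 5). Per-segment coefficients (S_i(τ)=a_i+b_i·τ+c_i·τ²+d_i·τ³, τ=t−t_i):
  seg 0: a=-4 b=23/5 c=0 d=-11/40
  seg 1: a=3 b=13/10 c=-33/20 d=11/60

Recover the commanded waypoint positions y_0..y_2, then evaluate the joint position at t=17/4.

y_0 = S_0(0) = a_0 = -4
y_1 = S_1(0) = a_1 = 3
y_2 = S_1(3) = -3
t_q=17/4 is in segment 1 (τ=9/4); S_1(τ)=-87/256

y_0=-4 y_1=3 y_2=-3
S(17/4) = -87/256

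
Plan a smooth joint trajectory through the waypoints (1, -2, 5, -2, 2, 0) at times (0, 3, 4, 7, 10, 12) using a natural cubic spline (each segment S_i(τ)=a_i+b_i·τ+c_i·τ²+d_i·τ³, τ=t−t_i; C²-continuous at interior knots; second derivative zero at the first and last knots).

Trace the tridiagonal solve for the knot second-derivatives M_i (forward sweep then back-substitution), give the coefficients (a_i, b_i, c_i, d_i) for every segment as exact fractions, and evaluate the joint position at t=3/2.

  seg 0: a=1 b=-3214/697 c=0 d=839/2091
  seg 1: a=-2 b=4337/697 c=2517/697 d=-1975/697
  seg 2: a=5 b=3446/697 c=-3408/697 d=15455/18819
  seg 3: a=-2 b=-91/41 c=5231/2091 d=-8264/18819
  seg 4: a=2 b=651/697 c=-1011/697 d=337/1394
S(3/2) = -25441/5576

Δ: Δ0=-1, Δ1=7, Δ2=-7/3, Δ3=4/3, Δ4=-1
row 1: diag=8, rhs=48; c'=1/8, d'=6
row 2: denom=8−1·1/8=63/8; d'=(-56−1·6)/(63/8)=-496/63
row 3: denom=12−3·8/21=76/7; d'=(22−3·-496/63)/(76/7)=479/114
row 4: denom=10−3·21/76=697/76; d'=(-14−3·479/114)/(697/76)=-2022/697
back: M4=-2022/697
back: M3=479/114−21/76·-2022/697=10462/2091
back: M2=-496/63−8/21·10462/2091=-6816/697
back: M1=6−1/8·-6816/697=5034/697
M: M0=0, M1=5034/697, M2=-6816/697, M3=10462/2091, M4=-2022/697, M5=0
seg 0: a=1, c=M0/2=0, d=(M1−M0)/(6·3)=839/2091, b=Δ0−h0·(2M0+M1)/6=-3214/697
seg 1: a=-2, c=M1/2=2517/697, d=(M2−M1)/(6·1)=-1975/697, b=Δ1−h1·(2M1+M2)/6=4337/697
seg 2: a=5, c=M2/2=-3408/697, d=(M3−M2)/(6·3)=15455/18819, b=Δ2−h2·(2M2+M3)/6=3446/697
seg 3: a=-2, c=M3/2=5231/2091, d=(M4−M3)/(6·3)=-8264/18819, b=Δ3−h3·(2M3+M4)/6=-91/41
seg 4: a=2, c=M4/2=-1011/697, d=(M5−M4)/(6·2)=337/1394, b=Δ4−h4·(2M4+M5)/6=651/697
t_q=3/2 → seg 0, τ=3/2; S=1+-3214/697·τ+0·τ²+839/2091·τ³=-25441/5576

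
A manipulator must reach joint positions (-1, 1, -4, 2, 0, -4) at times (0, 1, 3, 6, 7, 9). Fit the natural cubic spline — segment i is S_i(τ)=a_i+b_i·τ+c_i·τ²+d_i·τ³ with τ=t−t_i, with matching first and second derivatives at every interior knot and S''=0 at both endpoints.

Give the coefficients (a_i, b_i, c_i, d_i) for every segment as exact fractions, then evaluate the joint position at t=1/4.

Δ: Δ0=2, Δ1=-5/2, Δ2=2, Δ3=-2, Δ4=-2
row 1: diag=6, rhs=-27; c'=1/3, d'=-9/2
row 2: denom=10−2·1/3=28/3; d'=(27−2·-9/2)/(28/3)=27/7
row 3: denom=8−3·9/28=197/28; d'=(-24−3·27/7)/(197/28)=-996/197
row 4: denom=6−1·28/197=1154/197; d'=(0−1·-996/197)/(1154/197)=498/577
back: M4=498/577
back: M3=-996/197−28/197·498/577=-2988/577
back: M2=27/7−9/28·-2988/577=3186/577
back: M1=-9/2−1/3·3186/577=-7317/1154
M: M0=0, M1=-7317/1154, M2=3186/577, M3=-2988/577, M4=498/577, M5=0
seg 0: a=-1, c=M0/2=0, d=(M1−M0)/(6·1)=-2439/2308, b=Δ0−h0·(2M0+M1)/6=7055/2308
seg 1: a=1, c=M1/2=-7317/2308, d=(M2−M1)/(6·2)=4563/4616, b=Δ1−h1·(2M1+M2)/6=-131/1154
seg 2: a=-4, c=M2/2=1593/577, d=(M3−M2)/(6·3)=-343/577, b=Δ2−h2·(2M2+M3)/6=-538/577
seg 3: a=2, c=M3/2=-1494/577, d=(M4−M3)/(6·1)=581/577, b=Δ3−h3·(2M3+M4)/6=-241/577
seg 4: a=0, c=M4/2=249/577, d=(M5−M4)/(6·2)=-83/1154, b=Δ4−h4·(2M4+M5)/6=-1486/577
t_q=1/4 → seg 0, τ=1/4; S=-1+7055/2308·τ+0·τ²+-2439/2308·τ³=-37271/147712

  seg 0: a=-1 b=7055/2308 c=0 d=-2439/2308
  seg 1: a=1 b=-131/1154 c=-7317/2308 d=4563/4616
  seg 2: a=-4 b=-538/577 c=1593/577 d=-343/577
  seg 3: a=2 b=-241/577 c=-1494/577 d=581/577
  seg 4: a=0 b=-1486/577 c=249/577 d=-83/1154
S(1/4) = -37271/147712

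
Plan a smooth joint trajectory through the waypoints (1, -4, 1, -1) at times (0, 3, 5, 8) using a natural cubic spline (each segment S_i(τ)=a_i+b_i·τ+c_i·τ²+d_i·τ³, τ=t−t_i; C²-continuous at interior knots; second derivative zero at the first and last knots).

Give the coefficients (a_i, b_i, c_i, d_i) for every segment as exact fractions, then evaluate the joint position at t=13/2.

  seg 0: a=1 b=-19/6 c=0 d=1/6
  seg 1: a=-4 b=4/3 c=3/2 d=-11/24
  seg 2: a=1 b=11/6 c=-5/4 d=5/36
S(13/2) = 45/32

Δ: Δ0=-5/3, Δ1=5/2, Δ2=-2/3
row 1: diag=10, rhs=25; c'=1/5, d'=5/2
row 2: denom=10−2·1/5=48/5; d'=(-19−2·5/2)/(48/5)=-5/2
back: M2=-5/2
back: M1=5/2−1/5·-5/2=3
M: M0=0, M1=3, M2=-5/2, M3=0
seg 0: a=1, c=M0/2=0, d=(M1−M0)/(6·3)=1/6, b=Δ0−h0·(2M0+M1)/6=-19/6
seg 1: a=-4, c=M1/2=3/2, d=(M2−M1)/(6·2)=-11/24, b=Δ1−h1·(2M1+M2)/6=4/3
seg 2: a=1, c=M2/2=-5/4, d=(M3−M2)/(6·3)=5/36, b=Δ2−h2·(2M2+M3)/6=11/6
t_q=13/2 → seg 2, τ=3/2; S=1+11/6·τ+-5/4·τ²+5/36·τ³=45/32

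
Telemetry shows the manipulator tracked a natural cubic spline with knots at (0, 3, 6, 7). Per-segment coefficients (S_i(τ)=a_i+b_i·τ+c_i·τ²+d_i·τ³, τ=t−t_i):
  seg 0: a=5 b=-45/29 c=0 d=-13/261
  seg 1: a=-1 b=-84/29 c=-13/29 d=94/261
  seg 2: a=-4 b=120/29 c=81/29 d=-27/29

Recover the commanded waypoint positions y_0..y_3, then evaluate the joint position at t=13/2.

y_0=5 y_1=-1 y_2=-4 y_3=2
S(13/2) = -313/232

y_0 = S_0(0) = a_0 = 5
y_1 = S_1(0) = a_1 = -1
y_2 = S_2(0) = a_2 = -4
y_3 = S_2(1) = 2
t_q=13/2 is in segment 2 (τ=1/2); S_2(τ)=-313/232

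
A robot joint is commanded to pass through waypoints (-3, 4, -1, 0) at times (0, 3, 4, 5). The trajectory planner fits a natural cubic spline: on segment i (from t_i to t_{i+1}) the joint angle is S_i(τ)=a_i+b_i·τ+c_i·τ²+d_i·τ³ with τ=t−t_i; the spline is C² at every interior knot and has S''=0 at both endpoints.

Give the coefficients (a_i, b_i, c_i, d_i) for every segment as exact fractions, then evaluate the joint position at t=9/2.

Δ: Δ0=7/3, Δ1=-5, Δ2=1
row 1: diag=8, rhs=-44; c'=1/8, d'=-11/2
row 2: denom=4−1·1/8=31/8; d'=(36−1·-11/2)/(31/8)=332/31
back: M2=332/31
back: M1=-11/2−1/8·332/31=-212/31
M: M0=0, M1=-212/31, M2=332/31, M3=0
seg 0: a=-3, c=M0/2=0, d=(M1−M0)/(6·3)=-106/279, b=Δ0−h0·(2M0+M1)/6=535/93
seg 1: a=4, c=M1/2=-106/31, d=(M2−M1)/(6·1)=272/93, b=Δ1−h1·(2M1+M2)/6=-419/93
seg 2: a=-1, c=M2/2=166/31, d=(M3−M2)/(6·1)=-166/93, b=Δ2−h2·(2M2+M3)/6=-239/93
t_q=9/2 → seg 2, τ=1/2; S=-1+-239/93·τ+166/31·τ²+-166/93·τ³=-145/124

  seg 0: a=-3 b=535/93 c=0 d=-106/279
  seg 1: a=4 b=-419/93 c=-106/31 d=272/93
  seg 2: a=-1 b=-239/93 c=166/31 d=-166/93
S(9/2) = -145/124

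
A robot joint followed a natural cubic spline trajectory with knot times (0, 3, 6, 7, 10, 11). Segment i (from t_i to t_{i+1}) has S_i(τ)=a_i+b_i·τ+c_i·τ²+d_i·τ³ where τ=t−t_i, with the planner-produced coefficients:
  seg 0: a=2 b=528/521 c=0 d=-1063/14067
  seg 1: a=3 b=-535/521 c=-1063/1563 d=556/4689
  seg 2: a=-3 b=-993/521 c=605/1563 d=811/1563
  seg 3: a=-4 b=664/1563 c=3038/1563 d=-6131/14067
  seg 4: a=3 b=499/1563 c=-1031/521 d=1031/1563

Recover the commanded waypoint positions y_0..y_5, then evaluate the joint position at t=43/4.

y_0=2 y_1=3 y_2=-3 y_3=-4 y_4=3 y_5=2
S(43/4) = 80179/33344

y_0 = S_0(0) = a_0 = 2
y_1 = S_1(0) = a_1 = 3
y_2 = S_2(0) = a_2 = -3
y_3 = S_3(0) = a_3 = -4
y_4 = S_4(0) = a_4 = 3
y_5 = S_4(1) = 2
t_q=43/4 is in segment 4 (τ=3/4); S_4(τ)=80179/33344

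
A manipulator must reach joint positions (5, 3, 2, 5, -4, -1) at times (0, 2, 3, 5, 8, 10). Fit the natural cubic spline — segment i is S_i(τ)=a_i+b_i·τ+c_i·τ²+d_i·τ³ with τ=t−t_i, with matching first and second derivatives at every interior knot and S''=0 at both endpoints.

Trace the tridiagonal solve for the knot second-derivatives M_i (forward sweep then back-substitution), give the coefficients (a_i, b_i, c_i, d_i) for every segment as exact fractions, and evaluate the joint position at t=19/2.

  seg 0: a=5 b=-2256/2945 c=0 d=-689/11780
  seg 1: a=3 b=-4323/2945 c=-2067/5890 d=4823/5890
  seg 2: a=2 b=1689/5890 c=6201/2945 d=-8829/11780
  seg 3: a=5 b=-1677/5890 c=-2817/1178 d=1459/2945
  seg 4: a=-4 b=-7401/5890 c=12177/5890 d=-4059/11780
S(19/2) = -45161/18848

Δ: Δ0=-1, Δ1=-1, Δ2=3/2, Δ3=-3, Δ4=3/2
row 1: diag=6, rhs=0; c'=1/6, d'=0
row 2: denom=6−1·1/6=35/6; d'=(15−1·0)/(35/6)=18/7
row 3: denom=10−2·12/35=326/35; d'=(-27−2·18/7)/(326/35)=-1125/326
row 4: denom=10−3·105/326=2945/326; d'=(27−3·-1125/326)/(2945/326)=12177/2945
back: M4=12177/2945
back: M3=-1125/326−105/326·12177/2945=-2817/589
back: M2=18/7−12/35·-2817/589=12402/2945
back: M1=0−1/6·12402/2945=-2067/2945
M: M0=0, M1=-2067/2945, M2=12402/2945, M3=-2817/589, M4=12177/2945, M5=0
seg 0: a=5, c=M0/2=0, d=(M1−M0)/(6·2)=-689/11780, b=Δ0−h0·(2M0+M1)/6=-2256/2945
seg 1: a=3, c=M1/2=-2067/5890, d=(M2−M1)/(6·1)=4823/5890, b=Δ1−h1·(2M1+M2)/6=-4323/2945
seg 2: a=2, c=M2/2=6201/2945, d=(M3−M2)/(6·2)=-8829/11780, b=Δ2−h2·(2M2+M3)/6=1689/5890
seg 3: a=5, c=M3/2=-2817/1178, d=(M4−M3)/(6·3)=1459/2945, b=Δ3−h3·(2M3+M4)/6=-1677/5890
seg 4: a=-4, c=M4/2=12177/5890, d=(M5−M4)/(6·2)=-4059/11780, b=Δ4−h4·(2M4+M5)/6=-7401/5890
t_q=19/2 → seg 4, τ=3/2; S=-4+-7401/5890·τ+12177/5890·τ²+-4059/11780·τ³=-45161/18848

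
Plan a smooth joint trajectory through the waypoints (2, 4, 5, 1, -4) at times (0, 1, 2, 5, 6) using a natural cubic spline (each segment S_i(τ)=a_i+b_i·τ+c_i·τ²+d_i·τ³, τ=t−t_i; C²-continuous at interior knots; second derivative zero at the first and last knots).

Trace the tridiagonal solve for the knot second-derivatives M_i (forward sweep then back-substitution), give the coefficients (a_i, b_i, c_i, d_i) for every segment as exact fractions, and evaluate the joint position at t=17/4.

  seg 0: a=2 b=707/318 c=0 d=-71/318
  seg 1: a=4 b=247/159 c=-71/106 d=37/318
  seg 2: a=5 b=179/318 c=-17/53 d=-11/106
  seg 3: a=1 b=-662/159 c=-133/106 d=133/318
S(17/4) = 23477/6784

Δ: Δ0=2, Δ1=1, Δ2=-4/3, Δ3=-5
row 1: diag=4, rhs=-6; c'=1/4, d'=-3/2
row 2: denom=8−1·1/4=31/4; d'=(-14−1·-3/2)/(31/4)=-50/31
row 3: denom=8−3·12/31=212/31; d'=(-22−3·-50/31)/(212/31)=-133/53
back: M3=-133/53
back: M2=-50/31−12/31·-133/53=-34/53
back: M1=-3/2−1/4·-34/53=-71/53
M: M0=0, M1=-71/53, M2=-34/53, M3=-133/53, M4=0
seg 0: a=2, c=M0/2=0, d=(M1−M0)/(6·1)=-71/318, b=Δ0−h0·(2M0+M1)/6=707/318
seg 1: a=4, c=M1/2=-71/106, d=(M2−M1)/(6·1)=37/318, b=Δ1−h1·(2M1+M2)/6=247/159
seg 2: a=5, c=M2/2=-17/53, d=(M3−M2)/(6·3)=-11/106, b=Δ2−h2·(2M2+M3)/6=179/318
seg 3: a=1, c=M3/2=-133/106, d=(M4−M3)/(6·1)=133/318, b=Δ3−h3·(2M3+M4)/6=-662/159
t_q=17/4 → seg 2, τ=9/4; S=5+179/318·τ+-17/53·τ²+-11/106·τ³=23477/6784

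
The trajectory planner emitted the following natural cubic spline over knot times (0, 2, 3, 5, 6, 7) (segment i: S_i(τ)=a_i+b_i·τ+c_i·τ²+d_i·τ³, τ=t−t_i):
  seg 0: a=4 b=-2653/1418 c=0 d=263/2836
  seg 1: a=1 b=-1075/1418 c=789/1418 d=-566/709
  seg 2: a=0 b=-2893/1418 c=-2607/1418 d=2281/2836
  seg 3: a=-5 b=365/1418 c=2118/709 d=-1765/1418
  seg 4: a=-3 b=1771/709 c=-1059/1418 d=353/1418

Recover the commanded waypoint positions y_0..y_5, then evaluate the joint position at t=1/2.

y_0=4 y_1=1 y_2=0 y_3=-5 y_4=-3 y_5=-1
S(1/2) = 69791/22688

y_0 = S_0(0) = a_0 = 4
y_1 = S_1(0) = a_1 = 1
y_2 = S_2(0) = a_2 = 0
y_3 = S_3(0) = a_3 = -5
y_4 = S_4(0) = a_4 = -3
y_5 = S_4(1) = -1
t_q=1/2 is in segment 0 (τ=1/2); S_0(τ)=69791/22688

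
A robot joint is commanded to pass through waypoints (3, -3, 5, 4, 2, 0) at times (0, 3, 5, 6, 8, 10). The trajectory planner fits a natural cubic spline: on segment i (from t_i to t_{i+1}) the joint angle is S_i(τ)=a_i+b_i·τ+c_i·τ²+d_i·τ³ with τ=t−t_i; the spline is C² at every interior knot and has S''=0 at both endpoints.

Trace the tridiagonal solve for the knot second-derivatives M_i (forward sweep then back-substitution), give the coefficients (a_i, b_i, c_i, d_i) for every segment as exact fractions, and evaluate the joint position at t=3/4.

Δ: Δ0=-2, Δ1=4, Δ2=-1, Δ3=-1, Δ4=-1
row 1: diag=10, rhs=36; c'=1/5, d'=18/5
row 2: denom=6−2·1/5=28/5; d'=(-30−2·18/5)/(28/5)=-93/14
row 3: denom=6−1·5/28=163/28; d'=(0−1·-93/14)/(163/28)=186/163
row 4: denom=8−2·56/163=1192/163; d'=(0−2·186/163)/(1192/163)=-93/298
back: M4=-93/298
back: M3=186/163−56/163·-93/298=186/149
back: M2=-93/14−5/28·186/149=-1023/149
back: M1=18/5−1/5·-1023/149=741/149
M: M0=0, M1=741/149, M2=-1023/149, M3=186/149, M4=-93/298, M5=0
seg 0: a=3, c=M0/2=0, d=(M1−M0)/(6·3)=247/894, b=Δ0−h0·(2M0+M1)/6=-1337/298
seg 1: a=-3, c=M1/2=741/298, d=(M2−M1)/(6·2)=-147/149, b=Δ1−h1·(2M1+M2)/6=443/149
seg 2: a=5, c=M2/2=-1023/298, d=(M3−M2)/(6·1)=403/298, b=Δ2−h2·(2M2+M3)/6=161/149
seg 3: a=4, c=M3/2=93/149, d=(M4−M3)/(6·2)=-155/1192, b=Δ3−h3·(2M3+M4)/6=-515/298
seg 4: a=2, c=M4/2=-93/596, d=(M5−M4)/(6·2)=31/1192, b=Δ4−h4·(2M4+M5)/6=-118/149
t_q=3/4 → seg 0, τ=3/4; S=3+-1337/298·τ+0·τ²+247/894·τ³=-4737/19072

  seg 0: a=3 b=-1337/298 c=0 d=247/894
  seg 1: a=-3 b=443/149 c=741/298 d=-147/149
  seg 2: a=5 b=161/149 c=-1023/298 d=403/298
  seg 3: a=4 b=-515/298 c=93/149 d=-155/1192
  seg 4: a=2 b=-118/149 c=-93/596 d=31/1192
S(3/4) = -4737/19072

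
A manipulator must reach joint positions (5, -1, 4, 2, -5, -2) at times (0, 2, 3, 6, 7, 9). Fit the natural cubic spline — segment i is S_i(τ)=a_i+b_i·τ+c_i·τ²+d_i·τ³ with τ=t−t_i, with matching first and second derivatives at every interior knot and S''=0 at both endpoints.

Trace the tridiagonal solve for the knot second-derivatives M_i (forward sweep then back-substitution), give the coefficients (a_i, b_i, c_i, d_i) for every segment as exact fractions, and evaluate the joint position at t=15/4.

  seg 0: a=5 b=-33182/5655 c=0 d=16217/22620
  seg 1: a=-1 b=15469/5655 c=16217/3770 d=-23039/11310
  seg 2: a=4 b=59123/11310 c=-3411/1885 d=-3/58
  seg 3: a=2 b=-39734/5655 c=-8577/3770 d=26029/11310
  seg 4: a=-5 b=-52843/11310 c=8726/1885 d=-4363/5655
S(15/4) = 1660231/241280

Δ: Δ0=-3, Δ1=5, Δ2=-2/3, Δ3=-7, Δ4=3/2
row 1: diag=6, rhs=48; c'=1/6, d'=8
row 2: denom=8−1·1/6=47/6; d'=(-34−1·8)/(47/6)=-252/47
row 3: denom=8−3·18/47=322/47; d'=(-38−3·-252/47)/(322/47)=-515/161
row 4: denom=6−1·47/322=1885/322; d'=(51−1·-515/161)/(1885/322)=17452/1885
back: M4=17452/1885
back: M3=-515/161−47/322·17452/1885=-8577/1885
back: M2=-252/47−18/47·-8577/1885=-6822/1885
back: M1=8−1/6·-6822/1885=16217/1885
M: M0=0, M1=16217/1885, M2=-6822/1885, M3=-8577/1885, M4=17452/1885, M5=0
seg 0: a=5, c=M0/2=0, d=(M1−M0)/(6·2)=16217/22620, b=Δ0−h0·(2M0+M1)/6=-33182/5655
seg 1: a=-1, c=M1/2=16217/3770, d=(M2−M1)/(6·1)=-23039/11310, b=Δ1−h1·(2M1+M2)/6=15469/5655
seg 2: a=4, c=M2/2=-3411/1885, d=(M3−M2)/(6·3)=-3/58, b=Δ2−h2·(2M2+M3)/6=59123/11310
seg 3: a=2, c=M3/2=-8577/3770, d=(M4−M3)/(6·1)=26029/11310, b=Δ3−h3·(2M3+M4)/6=-39734/5655
seg 4: a=-5, c=M4/2=8726/1885, d=(M5−M4)/(6·2)=-4363/5655, b=Δ4−h4·(2M4+M5)/6=-52843/11310
t_q=15/4 → seg 2, τ=3/4; S=4+59123/11310·τ+-3411/1885·τ²+-3/58·τ³=1660231/241280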